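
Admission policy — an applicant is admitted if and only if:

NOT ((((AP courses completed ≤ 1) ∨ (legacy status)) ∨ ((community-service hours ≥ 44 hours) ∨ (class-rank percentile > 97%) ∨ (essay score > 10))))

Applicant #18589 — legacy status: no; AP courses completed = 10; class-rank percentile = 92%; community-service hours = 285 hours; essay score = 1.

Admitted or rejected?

Atomic conditions:
  AP courses completed ≤ 1: 10 ≤ 1 is false
  legacy status: no → false
  community-service hours ≥ 44 hours: 285 ≥ 44 is true
  class-rank percentile > 97%: 92 > 97 is false
  essay score > 10: 1 > 10 is false
Combine:
[1.1] false OR false = false
[1.2] true OR false OR false = true
[1] false OR true = true
[root] NOT true = false
Overall: false → rejected

Rejected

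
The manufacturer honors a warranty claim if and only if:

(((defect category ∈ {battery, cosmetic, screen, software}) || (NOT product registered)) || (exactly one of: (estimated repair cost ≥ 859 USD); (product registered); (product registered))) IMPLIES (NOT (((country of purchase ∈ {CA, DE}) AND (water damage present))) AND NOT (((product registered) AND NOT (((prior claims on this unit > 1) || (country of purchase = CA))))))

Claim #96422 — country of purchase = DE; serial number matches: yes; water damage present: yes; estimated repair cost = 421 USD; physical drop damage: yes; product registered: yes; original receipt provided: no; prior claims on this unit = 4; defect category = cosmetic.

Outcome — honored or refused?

Atomic conditions:
  defect category ∈ {battery, cosmetic, screen, software}: cosmetic is in the set → true
  NOT product registered: yes → false
  estimated repair cost ≥ 859 USD: 421 ≥ 859 is false
  product registered: yes → true
  country of purchase ∈ {CA, DE}: DE is in the set → true
  water damage present: yes → true
  prior claims on this unit > 1: 4 > 1 is true
  country of purchase = CA: DE == CA is false
Combine:
[1.1] true OR false = true
[1.2] exactly-one(false, true, true) = false
[1] true OR false = true
[2.1.1] true AND true = true
[2.1] NOT true = false
[2.2.1.2.1] true OR false = true
[2.2.1.2] NOT true = false
[2.2.1] true AND false = false
[2.2] NOT false = true
[2] false AND true = false
[root] true → false = false
Overall: false → refused

Refused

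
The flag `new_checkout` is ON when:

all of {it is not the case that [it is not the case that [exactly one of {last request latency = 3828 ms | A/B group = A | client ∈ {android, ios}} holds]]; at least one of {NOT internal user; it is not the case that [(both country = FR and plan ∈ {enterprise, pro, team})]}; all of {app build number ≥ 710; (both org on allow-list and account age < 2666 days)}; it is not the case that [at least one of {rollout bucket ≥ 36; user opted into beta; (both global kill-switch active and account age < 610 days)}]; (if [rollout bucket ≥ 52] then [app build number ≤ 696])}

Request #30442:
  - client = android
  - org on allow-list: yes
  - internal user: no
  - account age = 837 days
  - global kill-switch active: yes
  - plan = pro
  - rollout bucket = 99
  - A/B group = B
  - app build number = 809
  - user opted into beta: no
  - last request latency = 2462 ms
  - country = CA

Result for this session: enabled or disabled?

Disabled

Atomic conditions:
  last request latency = 3828 ms: 2462 == 3828 is false
  A/B group = A: B == A is false
  client ∈ {android, ios}: android is in the set → true
  NOT internal user: no → true
  country = FR: CA == FR is false
  plan ∈ {enterprise, pro, team}: pro is in the set → true
  app build number ≥ 710: 809 ≥ 710 is true
  org on allow-list: yes → true
  account age < 2666 days: 837 < 2666 is true
  rollout bucket ≥ 36: 99 ≥ 36 is true
  user opted into beta: no → false
  global kill-switch active: yes → true
  account age < 610 days: 837 < 610 is false
  rollout bucket ≥ 52: 99 ≥ 52 is true
  app build number ≤ 696: 809 ≤ 696 is false
Combine:
[1.1.1] exactly-one(false, false, true) = true
[1.1] NOT true = false
[1] NOT false = true
[2.2.1] false AND true = false
[2.2] NOT false = true
[2] true OR true = true
[3.2] true AND true = true
[3] true AND true = true
[4.1.3] true AND false = false
[4.1] true OR false OR false = true
[4] NOT true = false
[5] true → false = false
[root] true AND true AND true AND false AND false = false
Overall: false → disabled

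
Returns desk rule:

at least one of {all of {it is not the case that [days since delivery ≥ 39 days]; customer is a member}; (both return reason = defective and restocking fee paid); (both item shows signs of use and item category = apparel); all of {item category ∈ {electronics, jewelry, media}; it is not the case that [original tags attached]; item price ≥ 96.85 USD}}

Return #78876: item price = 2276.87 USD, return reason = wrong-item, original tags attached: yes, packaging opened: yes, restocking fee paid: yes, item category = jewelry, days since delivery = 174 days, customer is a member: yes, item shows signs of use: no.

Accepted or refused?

Refused

Atomic conditions:
  days since delivery ≥ 39 days: 174 ≥ 39 is true
  customer is a member: yes → true
  return reason = defective: wrong-item == defective is false
  restocking fee paid: yes → true
  item shows signs of use: no → false
  item category = apparel: jewelry == apparel is false
  item category ∈ {electronics, jewelry, media}: jewelry is in the set → true
  original tags attached: yes → true
  item price ≥ 96.85 USD: 2276.87 ≥ 96.85 is true
Combine:
[1.1] NOT true = false
[1] false AND true = false
[2] false AND true = false
[3] false AND false = false
[4.2] NOT true = false
[4] true AND false AND true = false
[root] false OR false OR false OR false = false
Overall: false → refused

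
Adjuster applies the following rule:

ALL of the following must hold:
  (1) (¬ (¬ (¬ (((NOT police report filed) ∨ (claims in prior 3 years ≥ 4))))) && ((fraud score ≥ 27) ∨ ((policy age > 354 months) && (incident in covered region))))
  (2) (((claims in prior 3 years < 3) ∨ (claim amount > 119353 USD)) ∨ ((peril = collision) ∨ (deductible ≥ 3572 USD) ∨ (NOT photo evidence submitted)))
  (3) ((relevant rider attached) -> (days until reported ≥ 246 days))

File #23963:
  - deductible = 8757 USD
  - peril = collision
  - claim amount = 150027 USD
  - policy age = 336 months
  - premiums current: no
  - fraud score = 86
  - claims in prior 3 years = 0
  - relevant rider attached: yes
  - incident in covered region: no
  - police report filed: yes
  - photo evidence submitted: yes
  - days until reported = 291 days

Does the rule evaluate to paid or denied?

Paid

Atomic conditions:
  NOT police report filed: yes → false
  claims in prior 3 years ≥ 4: 0 ≥ 4 is false
  fraud score ≥ 27: 86 ≥ 27 is true
  policy age > 354 months: 336 > 354 is false
  incident in covered region: no → false
  claims in prior 3 years < 3: 0 < 3 is true
  claim amount > 119353 USD: 150027 > 119353 is true
  peril = collision: collision == collision is true
  deductible ≥ 3572 USD: 8757 ≥ 3572 is true
  NOT photo evidence submitted: yes → false
  relevant rider attached: yes → true
  days until reported ≥ 246 days: 291 ≥ 246 is true
Combine:
[1.1.1.1.1] false OR false = false
[1.1.1.1] NOT false = true
[1.1.1] NOT true = false
[1.1] NOT false = true
[1.2.2] false AND false = false
[1.2] true OR false = true
[1] true AND true = true
[2.1] true OR true = true
[2.2] true OR true OR false = true
[2] true OR true = true
[3] true → true = true
[root] true AND true AND true = true
Overall: true → paid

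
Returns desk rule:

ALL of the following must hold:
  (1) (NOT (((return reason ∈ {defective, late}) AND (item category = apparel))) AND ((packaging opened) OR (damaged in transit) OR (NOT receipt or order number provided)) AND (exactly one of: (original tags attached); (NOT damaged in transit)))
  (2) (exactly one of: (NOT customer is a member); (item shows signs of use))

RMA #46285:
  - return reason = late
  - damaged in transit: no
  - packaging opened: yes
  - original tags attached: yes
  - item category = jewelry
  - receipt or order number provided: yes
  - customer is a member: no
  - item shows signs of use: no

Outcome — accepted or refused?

Atomic conditions:
  return reason ∈ {defective, late}: late is in the set → true
  item category = apparel: jewelry == apparel is false
  packaging opened: yes → true
  damaged in transit: no → false
  NOT receipt or order number provided: yes → false
  original tags attached: yes → true
  NOT damaged in transit: no → true
  NOT customer is a member: no → true
  item shows signs of use: no → false
Combine:
[1.1.1] true AND false = false
[1.1] NOT false = true
[1.2] true OR false OR false = true
[1.3] exactly-one(true, true) = false
[1] true AND true AND false = false
[2] exactly-one(true, false) = true
[root] false AND true = false
Overall: false → refused

Refused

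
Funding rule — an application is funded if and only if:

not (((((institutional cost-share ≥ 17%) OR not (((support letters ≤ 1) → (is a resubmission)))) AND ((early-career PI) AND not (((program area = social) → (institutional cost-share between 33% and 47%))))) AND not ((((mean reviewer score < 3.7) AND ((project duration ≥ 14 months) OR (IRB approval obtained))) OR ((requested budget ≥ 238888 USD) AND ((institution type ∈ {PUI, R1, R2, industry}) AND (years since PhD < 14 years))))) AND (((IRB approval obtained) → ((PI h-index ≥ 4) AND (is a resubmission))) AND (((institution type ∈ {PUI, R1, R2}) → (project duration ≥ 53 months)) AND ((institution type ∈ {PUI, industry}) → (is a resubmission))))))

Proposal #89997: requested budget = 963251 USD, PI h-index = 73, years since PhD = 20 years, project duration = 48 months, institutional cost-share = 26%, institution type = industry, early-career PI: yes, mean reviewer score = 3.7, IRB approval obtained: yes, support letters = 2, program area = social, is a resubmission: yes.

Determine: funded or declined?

Atomic conditions:
  institutional cost-share ≥ 17%: 26 ≥ 17 is true
  support letters ≤ 1: 2 ≤ 1 is false
  is a resubmission: yes → true
  early-career PI: yes → true
  program area = social: social == social is true
  institutional cost-share between 33% and 47%: 26 in [33, 47] is false
  mean reviewer score < 3.7: 3.7 < 3.7 is false
  project duration ≥ 14 months: 48 ≥ 14 is true
  IRB approval obtained: yes → true
  requested budget ≥ 238888 USD: 963251 ≥ 238888 is true
  institution type ∈ {PUI, R1, R2, industry}: industry is in the set → true
  years since PhD < 14 years: 20 < 14 is false
  PI h-index ≥ 4: 73 ≥ 4 is true
  institution type ∈ {PUI, R1, R2}: industry is not in the set → false
  project duration ≥ 53 months: 48 ≥ 53 is false
  institution type ∈ {PUI, industry}: industry is in the set → true
Combine:
[1.1.1.2.1] false → true (antecedent false ⇒ implication holds) = true
[1.1.1.2] NOT true = false
[1.1.1] true OR false = true
[1.1.2.2.1] true → false = false
[1.1.2.2] NOT false = true
[1.1.2] true AND true = true
[1.1] true AND true = true
[1.2.1.1.2] true OR true = true
[1.2.1.1] false AND true = false
[1.2.1.2.2] true AND false = false
[1.2.1.2] true AND false = false
[1.2.1] false OR false = false
[1.2] NOT false = true
[1.3.1.2] true AND true = true
[1.3.1] true → true = true
[1.3.2.1] false → false (antecedent false ⇒ implication holds) = true
[1.3.2.2] true → true = true
[1.3.2] true AND true = true
[1.3] true AND true = true
[1] true AND true AND true = true
[root] NOT true = false
Overall: false → declined

Declined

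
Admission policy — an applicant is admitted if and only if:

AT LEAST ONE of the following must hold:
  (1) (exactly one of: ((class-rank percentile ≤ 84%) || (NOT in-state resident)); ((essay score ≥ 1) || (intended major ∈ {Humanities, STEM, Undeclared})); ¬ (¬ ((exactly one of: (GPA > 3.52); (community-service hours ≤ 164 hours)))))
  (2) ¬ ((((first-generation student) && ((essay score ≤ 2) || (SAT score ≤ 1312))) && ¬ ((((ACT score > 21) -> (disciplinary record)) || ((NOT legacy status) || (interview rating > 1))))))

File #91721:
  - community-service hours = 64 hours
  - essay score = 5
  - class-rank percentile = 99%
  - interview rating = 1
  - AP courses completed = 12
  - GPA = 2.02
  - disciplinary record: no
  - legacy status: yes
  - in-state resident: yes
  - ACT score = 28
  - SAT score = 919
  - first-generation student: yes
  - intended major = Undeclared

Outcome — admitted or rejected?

Rejected

Atomic conditions:
  class-rank percentile ≤ 84%: 99 ≤ 84 is false
  NOT in-state resident: yes → false
  essay score ≥ 1: 5 ≥ 1 is true
  intended major ∈ {Humanities, STEM, Undeclared}: Undeclared is in the set → true
  GPA > 3.52: 2.02 > 3.52 is false
  community-service hours ≤ 164 hours: 64 ≤ 164 is true
  first-generation student: yes → true
  essay score ≤ 2: 5 ≤ 2 is false
  SAT score ≤ 1312: 919 ≤ 1312 is true
  ACT score > 21: 28 > 21 is true
  disciplinary record: no → false
  NOT legacy status: yes → false
  interview rating > 1: 1 > 1 is false
Combine:
[1.1] false OR false = false
[1.2] true OR true = true
[1.3.1.1] exactly-one(false, true) = true
[1.3.1] NOT true = false
[1.3] NOT false = true
[1] exactly-one(false, true, true) = false
[2.1.1.2] false OR true = true
[2.1.1] true AND true = true
[2.1.2.1.1] true → false = false
[2.1.2.1.2] false OR false = false
[2.1.2.1] false OR false = false
[2.1.2] NOT false = true
[2.1] true AND true = true
[2] NOT true = false
[root] false OR false = false
Overall: false → rejected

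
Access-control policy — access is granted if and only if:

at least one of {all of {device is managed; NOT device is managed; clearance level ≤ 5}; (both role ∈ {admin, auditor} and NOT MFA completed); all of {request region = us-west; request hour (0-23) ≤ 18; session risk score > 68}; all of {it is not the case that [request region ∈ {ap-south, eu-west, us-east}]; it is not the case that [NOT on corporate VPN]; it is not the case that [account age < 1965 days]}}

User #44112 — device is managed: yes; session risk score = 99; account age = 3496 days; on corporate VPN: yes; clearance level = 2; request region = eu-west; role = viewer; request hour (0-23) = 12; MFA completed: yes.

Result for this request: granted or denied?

Atomic conditions:
  device is managed: yes → true
  NOT device is managed: yes → false
  clearance level ≤ 5: 2 ≤ 5 is true
  role ∈ {admin, auditor}: viewer is not in the set → false
  NOT MFA completed: yes → false
  request region = us-west: eu-west == us-west is false
  request hour (0-23) ≤ 18: 12 ≤ 18 is true
  session risk score > 68: 99 > 68 is true
  request region ∈ {ap-south, eu-west, us-east}: eu-west is in the set → true
  NOT on corporate VPN: yes → false
  account age < 1965 days: 3496 < 1965 is false
Combine:
[1] true AND false AND true = false
[2] false AND false = false
[3] false AND true AND true = false
[4.1] NOT true = false
[4.2] NOT false = true
[4.3] NOT false = true
[4] false AND true AND true = false
[root] false OR false OR false OR false = false
Overall: false → denied

Denied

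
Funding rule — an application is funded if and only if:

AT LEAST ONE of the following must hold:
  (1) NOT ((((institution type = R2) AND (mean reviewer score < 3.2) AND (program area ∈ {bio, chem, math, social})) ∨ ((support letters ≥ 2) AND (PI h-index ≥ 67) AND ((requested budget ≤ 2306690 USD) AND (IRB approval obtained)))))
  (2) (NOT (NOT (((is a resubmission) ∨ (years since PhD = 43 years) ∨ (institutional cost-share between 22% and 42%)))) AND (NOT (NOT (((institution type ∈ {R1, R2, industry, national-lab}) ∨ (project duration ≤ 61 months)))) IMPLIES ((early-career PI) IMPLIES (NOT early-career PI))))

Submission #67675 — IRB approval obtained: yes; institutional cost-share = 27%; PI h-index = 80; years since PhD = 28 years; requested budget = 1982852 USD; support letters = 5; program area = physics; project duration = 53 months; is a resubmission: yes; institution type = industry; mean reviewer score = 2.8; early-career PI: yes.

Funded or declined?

Declined

Atomic conditions:
  institution type = R2: industry == R2 is false
  mean reviewer score < 3.2: 2.8 < 3.2 is true
  program area ∈ {bio, chem, math, social}: physics is not in the set → false
  support letters ≥ 2: 5 ≥ 2 is true
  PI h-index ≥ 67: 80 ≥ 67 is true
  requested budget ≤ 2306690 USD: 1982852 ≤ 2306690 is true
  IRB approval obtained: yes → true
  is a resubmission: yes → true
  years since PhD = 43 years: 28 == 43 is false
  institutional cost-share between 22% and 42%: 27 in [22, 42] is true
  institution type ∈ {R1, R2, industry, national-lab}: industry is in the set → true
  project duration ≤ 61 months: 53 ≤ 61 is true
  early-career PI: yes → true
  NOT early-career PI: yes → false
Combine:
[1.1.1] false AND true AND false = false
[1.1.2.3] true AND true = true
[1.1.2] true AND true AND true = true
[1.1] false OR true = true
[1] NOT true = false
[2.1.1.1] true OR false OR true = true
[2.1.1] NOT true = false
[2.1] NOT false = true
[2.2.1.1.1] true OR true = true
[2.2.1.1] NOT true = false
[2.2.1] NOT false = true
[2.2.2] true → false = false
[2.2] true → false = false
[2] true AND false = false
[root] false OR false = false
Overall: false → declined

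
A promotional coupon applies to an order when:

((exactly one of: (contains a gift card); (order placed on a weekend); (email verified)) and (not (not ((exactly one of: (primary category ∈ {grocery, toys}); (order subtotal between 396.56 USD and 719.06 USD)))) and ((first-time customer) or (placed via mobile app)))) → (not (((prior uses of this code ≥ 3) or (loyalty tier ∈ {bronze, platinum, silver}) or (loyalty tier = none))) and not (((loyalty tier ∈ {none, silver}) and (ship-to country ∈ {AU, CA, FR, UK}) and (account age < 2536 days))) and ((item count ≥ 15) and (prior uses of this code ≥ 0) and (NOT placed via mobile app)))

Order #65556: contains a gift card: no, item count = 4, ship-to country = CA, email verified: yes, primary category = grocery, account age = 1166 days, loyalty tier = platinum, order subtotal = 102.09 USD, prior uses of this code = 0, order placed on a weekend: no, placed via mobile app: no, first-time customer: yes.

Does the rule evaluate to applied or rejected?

Rejected

Atomic conditions:
  contains a gift card: no → false
  order placed on a weekend: no → false
  email verified: yes → true
  primary category ∈ {grocery, toys}: grocery is in the set → true
  order subtotal between 396.56 USD and 719.06 USD: 102.09 in [396.56, 719.06] is false
  first-time customer: yes → true
  placed via mobile app: no → false
  prior uses of this code ≥ 3: 0 ≥ 3 is false
  loyalty tier ∈ {bronze, platinum, silver}: platinum is in the set → true
  loyalty tier = none: platinum == none is false
  loyalty tier ∈ {none, silver}: platinum is not in the set → false
  ship-to country ∈ {AU, CA, FR, UK}: CA is in the set → true
  account age < 2536 days: 1166 < 2536 is true
  item count ≥ 15: 4 ≥ 15 is false
  prior uses of this code ≥ 0: 0 ≥ 0 is true
  NOT placed via mobile app: no → true
Combine:
[1.1] exactly-one(false, false, true) = true
[1.2.1.1.1] exactly-one(true, false) = true
[1.2.1.1] NOT true = false
[1.2.1] NOT false = true
[1.2.2] true OR false = true
[1.2] true AND true = true
[1] true AND true = true
[2.1.1] false OR true OR false = true
[2.1] NOT true = false
[2.2.1] false AND true AND true = false
[2.2] NOT false = true
[2.3] false AND true AND true = false
[2] false AND true AND false = false
[root] true → false = false
Overall: false → rejected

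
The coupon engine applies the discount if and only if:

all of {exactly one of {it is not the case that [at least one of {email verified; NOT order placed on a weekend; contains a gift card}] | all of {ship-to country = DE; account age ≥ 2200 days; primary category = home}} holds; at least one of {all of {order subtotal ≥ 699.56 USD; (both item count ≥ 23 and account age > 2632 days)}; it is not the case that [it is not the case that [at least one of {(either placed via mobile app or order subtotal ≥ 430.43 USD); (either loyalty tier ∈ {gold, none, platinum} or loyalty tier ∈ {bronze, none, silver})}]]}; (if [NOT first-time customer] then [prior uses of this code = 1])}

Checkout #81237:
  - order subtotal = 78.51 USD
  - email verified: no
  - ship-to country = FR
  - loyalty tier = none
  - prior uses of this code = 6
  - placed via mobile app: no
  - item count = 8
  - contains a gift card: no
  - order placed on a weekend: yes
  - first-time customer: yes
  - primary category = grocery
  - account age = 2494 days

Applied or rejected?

Atomic conditions:
  email verified: no → false
  NOT order placed on a weekend: yes → false
  contains a gift card: no → false
  ship-to country = DE: FR == DE is false
  account age ≥ 2200 days: 2494 ≥ 2200 is true
  primary category = home: grocery == home is false
  order subtotal ≥ 699.56 USD: 78.51 ≥ 699.56 is false
  item count ≥ 23: 8 ≥ 23 is false
  account age > 2632 days: 2494 > 2632 is false
  placed via mobile app: no → false
  order subtotal ≥ 430.43 USD: 78.51 ≥ 430.43 is false
  loyalty tier ∈ {gold, none, platinum}: none is in the set → true
  loyalty tier ∈ {bronze, none, silver}: none is in the set → true
  NOT first-time customer: yes → false
  prior uses of this code = 1: 6 == 1 is false
Combine:
[1.1.1] false OR false OR false = false
[1.1] NOT false = true
[1.2] false AND true AND false = false
[1] exactly-one(true, false) = true
[2.1.2] false AND false = false
[2.1] false AND false = false
[2.2.1.1.1] false OR false = false
[2.2.1.1.2] true OR true = true
[2.2.1.1] false OR true = true
[2.2.1] NOT true = false
[2.2] NOT false = true
[2] false OR true = true
[3] false → false (antecedent false ⇒ implication holds) = true
[root] true AND true AND true = true
Overall: true → applied

Applied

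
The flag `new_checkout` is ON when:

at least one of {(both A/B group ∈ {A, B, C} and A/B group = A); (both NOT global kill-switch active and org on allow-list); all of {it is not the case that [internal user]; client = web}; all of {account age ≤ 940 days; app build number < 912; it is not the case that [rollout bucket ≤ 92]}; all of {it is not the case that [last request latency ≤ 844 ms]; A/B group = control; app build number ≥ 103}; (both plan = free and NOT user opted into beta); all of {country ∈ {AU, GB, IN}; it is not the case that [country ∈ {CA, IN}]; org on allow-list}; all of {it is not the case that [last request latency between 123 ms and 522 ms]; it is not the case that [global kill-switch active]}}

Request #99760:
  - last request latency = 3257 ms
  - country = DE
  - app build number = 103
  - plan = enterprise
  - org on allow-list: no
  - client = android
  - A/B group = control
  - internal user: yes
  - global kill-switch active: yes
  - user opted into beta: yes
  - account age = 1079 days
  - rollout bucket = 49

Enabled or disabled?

Atomic conditions:
  A/B group ∈ {A, B, C}: control is not in the set → false
  A/B group = A: control == A is false
  NOT global kill-switch active: yes → false
  org on allow-list: no → false
  internal user: yes → true
  client = web: android == web is false
  account age ≤ 940 days: 1079 ≤ 940 is false
  app build number < 912: 103 < 912 is true
  rollout bucket ≤ 92: 49 ≤ 92 is true
  last request latency ≤ 844 ms: 3257 ≤ 844 is false
  A/B group = control: control == control is true
  app build number ≥ 103: 103 ≥ 103 is true
  plan = free: enterprise == free is false
  NOT user opted into beta: yes → false
  country ∈ {AU, GB, IN}: DE is not in the set → false
  country ∈ {CA, IN}: DE is not in the set → false
  last request latency between 123 ms and 522 ms: 3257 in [123, 522] is false
  global kill-switch active: yes → true
Combine:
[1] false AND false = false
[2] false AND false = false
[3.1] NOT true = false
[3] false AND false = false
[4.3] NOT true = false
[4] false AND true AND false = false
[5.1] NOT false = true
[5] true AND true AND true = true
[6] false AND false = false
[7.2] NOT false = true
[7] false AND true AND false = false
[8.1] NOT false = true
[8.2] NOT true = false
[8] true AND false = false
[root] false OR false OR false OR false OR true OR false OR false OR false = true
Overall: true → enabled

Enabled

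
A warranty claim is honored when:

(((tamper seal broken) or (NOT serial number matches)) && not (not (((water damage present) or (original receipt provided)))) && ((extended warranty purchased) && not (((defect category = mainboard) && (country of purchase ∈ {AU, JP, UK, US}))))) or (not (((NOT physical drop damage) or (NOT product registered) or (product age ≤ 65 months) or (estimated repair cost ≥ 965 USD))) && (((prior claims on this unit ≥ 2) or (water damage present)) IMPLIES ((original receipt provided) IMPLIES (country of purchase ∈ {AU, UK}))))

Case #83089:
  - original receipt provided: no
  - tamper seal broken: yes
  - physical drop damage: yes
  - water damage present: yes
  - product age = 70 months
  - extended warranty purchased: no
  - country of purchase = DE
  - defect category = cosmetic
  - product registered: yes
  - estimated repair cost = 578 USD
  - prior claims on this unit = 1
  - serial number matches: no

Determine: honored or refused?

Atomic conditions:
  tamper seal broken: yes → true
  NOT serial number matches: no → true
  water damage present: yes → true
  original receipt provided: no → false
  extended warranty purchased: no → false
  defect category = mainboard: cosmetic == mainboard is false
  country of purchase ∈ {AU, JP, UK, US}: DE is not in the set → false
  NOT physical drop damage: yes → false
  NOT product registered: yes → false
  product age ≤ 65 months: 70 ≤ 65 is false
  estimated repair cost ≥ 965 USD: 578 ≥ 965 is false
  prior claims on this unit ≥ 2: 1 ≥ 2 is false
  country of purchase ∈ {AU, UK}: DE is not in the set → false
Combine:
[1.1] true OR true = true
[1.2.1.1] true OR false = true
[1.2.1] NOT true = false
[1.2] NOT false = true
[1.3.2.1] false AND false = false
[1.3.2] NOT false = true
[1.3] false AND true = false
[1] true AND true AND false = false
[2.1.1] false OR false OR false OR false = false
[2.1] NOT false = true
[2.2.1] false OR true = true
[2.2.2] false → false (antecedent false ⇒ implication holds) = true
[2.2] true → true = true
[2] true AND true = true
[root] false OR true = true
Overall: true → honored

Honored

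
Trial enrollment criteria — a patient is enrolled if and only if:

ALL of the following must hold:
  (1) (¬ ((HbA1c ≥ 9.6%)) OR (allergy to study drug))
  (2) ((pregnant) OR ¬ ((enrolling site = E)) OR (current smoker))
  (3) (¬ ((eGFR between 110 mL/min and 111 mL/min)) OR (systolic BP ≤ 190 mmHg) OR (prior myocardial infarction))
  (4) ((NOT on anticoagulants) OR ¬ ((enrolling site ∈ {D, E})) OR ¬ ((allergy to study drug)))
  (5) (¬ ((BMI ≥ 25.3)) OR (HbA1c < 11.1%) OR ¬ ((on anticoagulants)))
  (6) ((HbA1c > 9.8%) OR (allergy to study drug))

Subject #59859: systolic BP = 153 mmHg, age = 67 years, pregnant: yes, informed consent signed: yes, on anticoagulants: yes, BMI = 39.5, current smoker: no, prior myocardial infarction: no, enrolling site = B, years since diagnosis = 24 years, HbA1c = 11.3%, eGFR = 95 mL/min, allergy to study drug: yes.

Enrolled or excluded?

Excluded

Atomic conditions:
  HbA1c ≥ 9.6%: 11.3 ≥ 9.6 is true
  allergy to study drug: yes → true
  pregnant: yes → true
  enrolling site = E: B == E is false
  current smoker: no → false
  eGFR between 110 mL/min and 111 mL/min: 95 in [110, 111] is false
  systolic BP ≤ 190 mmHg: 153 ≤ 190 is true
  prior myocardial infarction: no → false
  NOT on anticoagulants: yes → false
  enrolling site ∈ {D, E}: B is not in the set → false
  BMI ≥ 25.3: 39.5 ≥ 25.3 is true
  HbA1c < 11.1%: 11.3 < 11.1 is false
  on anticoagulants: yes → true
  HbA1c > 9.8%: 11.3 > 9.8 is true
Combine:
[1.1] NOT true = false
[1] false OR true = true
[2.2] NOT false = true
[2] true OR true OR false = true
[3.1] NOT false = true
[3] true OR true OR false = true
[4.2] NOT false = true
[4.3] NOT true = false
[4] false OR true OR false = true
[5.1] NOT true = false
[5.3] NOT true = false
[5] false OR false OR false = false
[6] true OR true = true
[root] true AND true AND true AND true AND false AND true = false
Overall: false → excluded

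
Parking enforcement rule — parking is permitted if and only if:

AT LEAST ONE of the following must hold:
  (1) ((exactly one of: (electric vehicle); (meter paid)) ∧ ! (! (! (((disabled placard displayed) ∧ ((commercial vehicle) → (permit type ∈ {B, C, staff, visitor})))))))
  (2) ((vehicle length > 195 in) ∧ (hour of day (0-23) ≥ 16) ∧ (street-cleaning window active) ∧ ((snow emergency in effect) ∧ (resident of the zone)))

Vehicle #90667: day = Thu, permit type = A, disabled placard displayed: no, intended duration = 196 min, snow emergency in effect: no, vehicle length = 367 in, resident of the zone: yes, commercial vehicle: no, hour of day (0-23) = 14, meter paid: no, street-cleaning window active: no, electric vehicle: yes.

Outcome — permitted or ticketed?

Atomic conditions:
  electric vehicle: yes → true
  meter paid: no → false
  disabled placard displayed: no → false
  commercial vehicle: no → false
  permit type ∈ {B, C, staff, visitor}: A is not in the set → false
  vehicle length > 195 in: 367 > 195 is true
  hour of day (0-23) ≥ 16: 14 ≥ 16 is false
  street-cleaning window active: no → false
  snow emergency in effect: no → false
  resident of the zone: yes → true
Combine:
[1.1] exactly-one(true, false) = true
[1.2.1.1.1.2] false → false (antecedent false ⇒ implication holds) = true
[1.2.1.1.1] false AND true = false
[1.2.1.1] NOT false = true
[1.2.1] NOT true = false
[1.2] NOT false = true
[1] true AND true = true
[2.4] false AND true = false
[2] true AND false AND false AND false = false
[root] true OR false = true
Overall: true → permitted

Permitted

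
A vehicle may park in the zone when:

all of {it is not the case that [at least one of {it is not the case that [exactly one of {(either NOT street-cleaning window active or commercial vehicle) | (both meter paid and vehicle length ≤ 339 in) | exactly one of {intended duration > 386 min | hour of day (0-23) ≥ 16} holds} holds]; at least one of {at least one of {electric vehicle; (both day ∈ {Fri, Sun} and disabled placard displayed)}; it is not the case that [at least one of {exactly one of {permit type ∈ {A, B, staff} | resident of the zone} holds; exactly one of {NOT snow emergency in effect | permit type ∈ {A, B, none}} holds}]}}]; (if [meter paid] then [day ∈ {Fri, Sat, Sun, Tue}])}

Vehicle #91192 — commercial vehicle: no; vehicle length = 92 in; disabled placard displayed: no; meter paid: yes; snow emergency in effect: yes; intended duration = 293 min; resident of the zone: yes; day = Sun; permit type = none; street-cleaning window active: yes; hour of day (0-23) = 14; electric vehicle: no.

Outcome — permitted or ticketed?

Atomic conditions:
  NOT street-cleaning window active: yes → false
  commercial vehicle: no → false
  meter paid: yes → true
  vehicle length ≤ 339 in: 92 ≤ 339 is true
  intended duration > 386 min: 293 > 386 is false
  hour of day (0-23) ≥ 16: 14 ≥ 16 is false
  electric vehicle: no → false
  day ∈ {Fri, Sun}: Sun is in the set → true
  disabled placard displayed: no → false
  permit type ∈ {A, B, staff}: none is not in the set → false
  resident of the zone: yes → true
  NOT snow emergency in effect: yes → false
  permit type ∈ {A, B, none}: none is in the set → true
  day ∈ {Fri, Sat, Sun, Tue}: Sun is in the set → true
Combine:
[1.1.1.1.1] false OR false = false
[1.1.1.1.2] true AND true = true
[1.1.1.1.3] exactly-one(false, false) = false
[1.1.1.1] exactly-one(false, true, false) = true
[1.1.1] NOT true = false
[1.1.2.1.2] true AND false = false
[1.1.2.1] false OR false = false
[1.1.2.2.1.1] exactly-one(false, true) = true
[1.1.2.2.1.2] exactly-one(false, true) = true
[1.1.2.2.1] true OR true = true
[1.1.2.2] NOT true = false
[1.1.2] false OR false = false
[1.1] false OR false = false
[1] NOT false = true
[2] true → true = true
[root] true AND true = true
Overall: true → permitted

Permitted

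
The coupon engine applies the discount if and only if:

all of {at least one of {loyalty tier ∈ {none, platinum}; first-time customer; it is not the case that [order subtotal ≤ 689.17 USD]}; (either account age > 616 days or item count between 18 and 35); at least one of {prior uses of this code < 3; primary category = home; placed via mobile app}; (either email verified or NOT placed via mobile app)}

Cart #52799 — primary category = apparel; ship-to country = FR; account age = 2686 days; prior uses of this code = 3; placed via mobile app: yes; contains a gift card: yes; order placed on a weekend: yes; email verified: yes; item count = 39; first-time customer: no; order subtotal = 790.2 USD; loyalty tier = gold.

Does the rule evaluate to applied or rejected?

Atomic conditions:
  loyalty tier ∈ {none, platinum}: gold is not in the set → false
  first-time customer: no → false
  order subtotal ≤ 689.17 USD: 790.2 ≤ 689.17 is false
  account age > 616 days: 2686 > 616 is true
  item count between 18 and 35: 39 in [18, 35] is false
  prior uses of this code < 3: 3 < 3 is false
  primary category = home: apparel == home is false
  placed via mobile app: yes → true
  email verified: yes → true
  NOT placed via mobile app: yes → false
Combine:
[1.3] NOT false = true
[1] false OR false OR true = true
[2] true OR false = true
[3] false OR false OR true = true
[4] true OR false = true
[root] true AND true AND true AND true = true
Overall: true → applied

Applied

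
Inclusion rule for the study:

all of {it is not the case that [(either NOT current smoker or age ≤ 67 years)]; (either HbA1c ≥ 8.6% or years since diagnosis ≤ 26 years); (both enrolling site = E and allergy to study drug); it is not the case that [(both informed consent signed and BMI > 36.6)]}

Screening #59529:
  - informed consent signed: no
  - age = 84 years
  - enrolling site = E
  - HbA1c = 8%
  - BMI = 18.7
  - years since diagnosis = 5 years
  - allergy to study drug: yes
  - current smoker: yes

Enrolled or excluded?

Enrolled

Atomic conditions:
  NOT current smoker: yes → false
  age ≤ 67 years: 84 ≤ 67 is false
  HbA1c ≥ 8.6%: 8 ≥ 8.6 is false
  years since diagnosis ≤ 26 years: 5 ≤ 26 is true
  enrolling site = E: E == E is true
  allergy to study drug: yes → true
  informed consent signed: no → false
  BMI > 36.6: 18.7 > 36.6 is false
Combine:
[1.1] false OR false = false
[1] NOT false = true
[2] false OR true = true
[3] true AND true = true
[4.1] false AND false = false
[4] NOT false = true
[root] true AND true AND true AND true = true
Overall: true → enrolled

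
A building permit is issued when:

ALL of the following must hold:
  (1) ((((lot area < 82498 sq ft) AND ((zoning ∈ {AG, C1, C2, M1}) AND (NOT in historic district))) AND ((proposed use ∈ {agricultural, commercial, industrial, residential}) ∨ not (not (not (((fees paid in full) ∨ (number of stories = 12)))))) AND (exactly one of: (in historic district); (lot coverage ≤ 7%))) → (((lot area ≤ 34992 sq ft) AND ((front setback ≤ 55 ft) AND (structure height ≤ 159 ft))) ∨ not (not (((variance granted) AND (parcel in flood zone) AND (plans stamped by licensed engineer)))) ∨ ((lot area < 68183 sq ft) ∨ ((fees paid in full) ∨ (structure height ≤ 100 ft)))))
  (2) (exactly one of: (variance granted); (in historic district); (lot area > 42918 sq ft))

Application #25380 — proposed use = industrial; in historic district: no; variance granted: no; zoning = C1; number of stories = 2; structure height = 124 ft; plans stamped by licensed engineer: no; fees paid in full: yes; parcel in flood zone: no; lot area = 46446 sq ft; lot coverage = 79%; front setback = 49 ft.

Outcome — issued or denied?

Issued

Atomic conditions:
  lot area < 82498 sq ft: 46446 < 82498 is true
  zoning ∈ {AG, C1, C2, M1}: C1 is in the set → true
  NOT in historic district: no → true
  proposed use ∈ {agricultural, commercial, industrial, residential}: industrial is in the set → true
  fees paid in full: yes → true
  number of stories = 12: 2 == 12 is false
  in historic district: no → false
  lot coverage ≤ 7%: 79 ≤ 7 is false
  lot area ≤ 34992 sq ft: 46446 ≤ 34992 is false
  front setback ≤ 55 ft: 49 ≤ 55 is true
  structure height ≤ 159 ft: 124 ≤ 159 is true
  variance granted: no → false
  parcel in flood zone: no → false
  plans stamped by licensed engineer: no → false
  lot area < 68183 sq ft: 46446 < 68183 is true
  structure height ≤ 100 ft: 124 ≤ 100 is false
  lot area > 42918 sq ft: 46446 > 42918 is true
Combine:
[1.1.1.2] true AND true = true
[1.1.1] true AND true = true
[1.1.2.2.1.1.1] true OR false = true
[1.1.2.2.1.1] NOT true = false
[1.1.2.2.1] NOT false = true
[1.1.2.2] NOT true = false
[1.1.2] true OR false = true
[1.1.3] exactly-one(false, false) = false
[1.1] true AND true AND false = false
[1.2.1.2] true AND true = true
[1.2.1] false AND true = false
[1.2.2.1.1] false AND false AND false = false
[1.2.2.1] NOT false = true
[1.2.2] NOT true = false
[1.2.3.2] true OR false = true
[1.2.3] true OR true = true
[1.2] false OR false OR true = true
[1] false → true (antecedent false ⇒ implication holds) = true
[2] exactly-one(false, false, true) = true
[root] true AND true = true
Overall: true → issued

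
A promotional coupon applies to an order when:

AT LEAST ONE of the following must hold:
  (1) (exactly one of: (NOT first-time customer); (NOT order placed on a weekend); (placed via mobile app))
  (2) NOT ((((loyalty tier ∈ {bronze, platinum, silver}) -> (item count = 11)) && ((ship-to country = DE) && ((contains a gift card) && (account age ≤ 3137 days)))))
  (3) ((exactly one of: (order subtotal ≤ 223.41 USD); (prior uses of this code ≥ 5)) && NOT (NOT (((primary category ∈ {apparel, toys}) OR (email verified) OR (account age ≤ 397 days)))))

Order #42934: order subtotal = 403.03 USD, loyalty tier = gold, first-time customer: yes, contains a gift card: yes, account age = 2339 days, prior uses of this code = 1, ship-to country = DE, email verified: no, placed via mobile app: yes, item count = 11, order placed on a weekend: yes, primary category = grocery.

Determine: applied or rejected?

Atomic conditions:
  NOT first-time customer: yes → false
  NOT order placed on a weekend: yes → false
  placed via mobile app: yes → true
  loyalty tier ∈ {bronze, platinum, silver}: gold is not in the set → false
  item count = 11: 11 == 11 is true
  ship-to country = DE: DE == DE is true
  contains a gift card: yes → true
  account age ≤ 3137 days: 2339 ≤ 3137 is true
  order subtotal ≤ 223.41 USD: 403.03 ≤ 223.41 is false
  prior uses of this code ≥ 5: 1 ≥ 5 is false
  primary category ∈ {apparel, toys}: grocery is not in the set → false
  email verified: no → false
  account age ≤ 397 days: 2339 ≤ 397 is false
Combine:
[1] exactly-one(false, false, true) = true
[2.1.1] false → true (antecedent false ⇒ implication holds) = true
[2.1.2.2] true AND true = true
[2.1.2] true AND true = true
[2.1] true AND true = true
[2] NOT true = false
[3.1] exactly-one(false, false) = false
[3.2.1.1] false OR false OR false = false
[3.2.1] NOT false = true
[3.2] NOT true = false
[3] false AND false = false
[root] true OR false OR false = true
Overall: true → applied

Applied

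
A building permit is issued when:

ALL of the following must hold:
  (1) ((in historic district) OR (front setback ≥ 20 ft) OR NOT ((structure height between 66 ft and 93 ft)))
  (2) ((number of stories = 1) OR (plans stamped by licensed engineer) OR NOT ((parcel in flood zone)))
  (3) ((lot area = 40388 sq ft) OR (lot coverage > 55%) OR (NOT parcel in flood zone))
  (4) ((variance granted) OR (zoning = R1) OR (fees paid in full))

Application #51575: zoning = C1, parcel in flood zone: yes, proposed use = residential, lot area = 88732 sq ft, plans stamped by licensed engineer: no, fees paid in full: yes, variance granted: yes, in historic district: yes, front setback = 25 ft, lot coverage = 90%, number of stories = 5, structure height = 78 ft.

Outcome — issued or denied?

Denied

Atomic conditions:
  in historic district: yes → true
  front setback ≥ 20 ft: 25 ≥ 20 is true
  structure height between 66 ft and 93 ft: 78 in [66, 93] is true
  number of stories = 1: 5 == 1 is false
  plans stamped by licensed engineer: no → false
  parcel in flood zone: yes → true
  lot area = 40388 sq ft: 88732 == 40388 is false
  lot coverage > 55%: 90 > 55 is true
  NOT parcel in flood zone: yes → false
  variance granted: yes → true
  zoning = R1: C1 == R1 is false
  fees paid in full: yes → true
Combine:
[1.3] NOT true = false
[1] true OR true OR false = true
[2.3] NOT true = false
[2] false OR false OR false = false
[3] false OR true OR false = true
[4] true OR false OR true = true
[root] true AND false AND true AND true = false
Overall: false → denied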